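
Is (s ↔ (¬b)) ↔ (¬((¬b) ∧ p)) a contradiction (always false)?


Truth table over {b, p, s}:
b | p | s | φ
-------------
F | F | F | F
T | F | F | T
F | T | F | T
T | T | F | T
F | F | T | T
T | F | T | F
F | T | T | F
T | T | T | F
Satisfying assignment at row 2: b=T, p=F, s=F gives T.

No, it is not a contradiction.


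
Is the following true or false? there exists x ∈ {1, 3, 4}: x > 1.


Evaluate the predicate on each element: 1:F, 3:T, 4:T.
Witness x = 3 satisfies the predicate.

T


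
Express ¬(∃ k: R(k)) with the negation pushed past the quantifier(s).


¬(∀ x: φ) = ∃ x: ¬φ, and ¬(∃ x: φ) = ∀ x: ¬φ.
Apply to the existential statement.

∀ k: ¬(R(k))


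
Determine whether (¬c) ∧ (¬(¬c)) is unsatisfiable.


Truth table over {c}:
c | φ
-----
F | F
T | F
Every row is false.

Yes, it is a contradiction.


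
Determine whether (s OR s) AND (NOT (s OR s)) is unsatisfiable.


Truth table over {s}:
s | φ
-----
F | F
T | F
Every row is false.

Yes, it is a contradiction.


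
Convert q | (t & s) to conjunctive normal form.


Step 1: Distribute ∨ over ∧: q ∨ (t ∧ s) = (q ∨ t) ∧ (q ∨ s).

(q | t) & (q | s)


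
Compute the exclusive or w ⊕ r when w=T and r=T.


Exclusive or is true when exactly one operand is true.
Substitute: w=T, r=T.
T ⊕ T evaluates to F.

F


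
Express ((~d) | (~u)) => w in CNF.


Step 1: Rewrite as ¬((¬d) ∨ (¬u)) ∨ w = (¬(¬d) ∧ ¬(¬u)) ∨ w.
Step 2: Distribute ∨ over ∧.
Step 3: Eliminate any double negations (¬¬X = X).

(d | w) & (u | w)


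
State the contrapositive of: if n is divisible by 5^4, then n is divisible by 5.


The contrapositive of (P → Q) is (¬Q → ¬P); it is logically equivalent to the original.
Here P = 'n is divisible by 5^4' and Q = 'n is divisible by 5'.

If not (n is divisible by 5), then not (n is divisible by 5^4).


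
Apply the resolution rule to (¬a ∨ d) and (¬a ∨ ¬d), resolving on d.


The clauses contain complementary literals d and ¬d.
Resolution eliminates this pair and disjoins the remaining literals (merging duplicates).

¬a


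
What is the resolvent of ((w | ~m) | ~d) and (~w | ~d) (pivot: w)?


The clauses contain complementary literals w and ~w.
Resolution eliminates this pair and disjoins the remaining literals (merging duplicates).

(~m | ~d)


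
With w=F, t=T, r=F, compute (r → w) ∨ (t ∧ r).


Substitute w=F, t=T, r=F:
r → w = F → F = T
t ∧ r = T ∧ F = F
(r → w) ∨ (t ∧ r) = T ∨ F = T

T


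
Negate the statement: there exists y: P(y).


¬(for all x: φ) = there exists x: ¬φ, and ¬(there exists x: φ) = for all x: ¬φ.
Apply to the existential statement.

for all y: NOT(P(y))


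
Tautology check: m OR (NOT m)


Build the truth table over {m}:
m | φ
-----
F | T
T | T
Every row evaluates to true.

Yes, it is a tautology.


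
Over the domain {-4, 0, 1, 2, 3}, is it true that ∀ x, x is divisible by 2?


Evaluate the predicate on each element: -4:T, 0:T, 1:F, 2:T, 3:F.
Counterexample x = 1 fails the predicate.

F


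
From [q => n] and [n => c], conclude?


Hypothetical syllogism: from (P → Q) and (Q → R), infer (P → R).
Chain the two implications through the shared middle term 'n'.

q => c


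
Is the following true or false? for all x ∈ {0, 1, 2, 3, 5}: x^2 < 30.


Evaluate the predicate on each element: 0:T, 1:T, 2:T, 3:T, 5:T.
Every element satisfies the predicate.

T


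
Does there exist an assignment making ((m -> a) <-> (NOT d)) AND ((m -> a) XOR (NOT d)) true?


Check all 8 assignments over {a, d, m}:
a | d | m | φ
-------------
F | F | F | F
T | F | F | F
F | T | F | F
T | T | F | F
F | F | T | F
T | F | T | F
F | T | T | F
T | T | T | F
No assignment makes the formula true.

Unsatisfiable.


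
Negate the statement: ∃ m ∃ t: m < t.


Negation flips each quantifier (∀↔∃) and negates the inner predicate.
¬(∃ m ∃ t: φ) = ∀ m ∀ t: ¬φ.

∀ m ∀ t: ¬(m < t)


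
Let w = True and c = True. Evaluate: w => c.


Implication is false only when antecedent is true and consequent is false.
Substitute: w=True, c=True.
True => True evaluates to True.

True


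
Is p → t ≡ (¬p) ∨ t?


Compare truth tables:
p | t | φ | ψ
-------------
F | F | T | T
T | F | F | F
F | T | T | T
T | T | T | T
The columns φ and ψ agree on every row.

Yes, they are logically equivalent.


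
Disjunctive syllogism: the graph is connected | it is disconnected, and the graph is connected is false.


Disjunctive syllogism: from (P ∨ Q) and ¬P, infer Q.
One disjunct, 'the graph is connected', is ruled out; the other must hold.

it is disconnected


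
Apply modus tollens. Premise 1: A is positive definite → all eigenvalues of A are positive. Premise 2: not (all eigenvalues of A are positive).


Modus tollens: from (P → Q) and ¬Q, infer ¬P.
Q = 'all eigenvalues of A are positive' is denied; since P → Q, P must also fail.

Not (A is positive definite).


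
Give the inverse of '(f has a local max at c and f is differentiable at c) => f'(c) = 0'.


The inverse of (P → Q) is (¬P → ¬Q). It is equivalent to the converse, not to the original.
Here P = '(f has a local max at c and f is differentiable at c)' and Q = 'f'(c) = 0'.

If not ((f has a local max at c and f is differentiable at c)), then not (f'(c) = 0).


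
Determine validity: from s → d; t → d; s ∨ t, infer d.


This matches the form of proof by cases: the conclusion follows in every model of the premises.

Valid.


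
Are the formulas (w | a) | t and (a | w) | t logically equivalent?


Compare truth tables:
a | t | w | φ | ψ
-----------------
False | False | False | False | False
True | False | False | True | True
False | True | False | True | True
True | True | False | True | True
False | False | True | True | True
True | False | True | True | True
False | True | True | True | True
True | True | True | True | True
The columns φ and ψ agree on every row.

Yes, they are logically equivalent.


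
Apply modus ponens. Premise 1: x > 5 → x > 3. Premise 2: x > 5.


Modus ponens: from (P → Q) and P, infer Q.
P = 'x > 5' is asserted, and P → Q holds, so Q follows.

x > 3.


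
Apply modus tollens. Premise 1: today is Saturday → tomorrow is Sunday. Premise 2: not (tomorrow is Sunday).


Modus tollens: from (P → Q) and ¬Q, infer ¬P.
Q = 'tomorrow is Sunday' is denied; since P → Q, P must also fail.

Not (today is Saturday).


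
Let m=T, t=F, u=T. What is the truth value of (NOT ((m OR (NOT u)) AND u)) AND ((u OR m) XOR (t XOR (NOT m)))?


Substitute m=T, t=F, u=T:
NOT u = F
m OR (NOT u) = T OR F = T
(m OR (NOT u)) AND u = T AND T = T
NOT ((m OR (NOT u)) AND u) = F
u OR m = T OR T = T
NOT m = F
t XOR (NOT m) = F XOR F = F
(u OR m) XOR (t XOR (NOT m)) = T XOR F = T
(NOT ((m OR (NOT u)) AND u)) AND ((u OR m) XOR (t XOR (NOT m))) = F AND T = F

F


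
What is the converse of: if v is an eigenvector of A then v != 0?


The converse of (P → Q) is (Q → P). It is not in general equivalent to the original.
Here P = 'v is an eigenvector of A' and Q = 'v != 0'.

If v != 0, then v is an eigenvector of A.


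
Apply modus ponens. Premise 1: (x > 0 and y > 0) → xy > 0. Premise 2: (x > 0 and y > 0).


Modus ponens: from (P → Q) and P, infer Q.
P = '(x > 0 and y > 0)' is asserted, and P → Q holds, so Q follows.

xy > 0.


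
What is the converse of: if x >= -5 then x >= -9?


The converse of (P → Q) is (Q → P). It is not in general equivalent to the original.
Here P = 'x >= -5' and Q = 'x >= -9'.

If x >= -9, then x >= -5.


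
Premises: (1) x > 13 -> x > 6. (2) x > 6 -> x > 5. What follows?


Hypothetical syllogism: from (P → Q) and (Q → R), infer (P → R).
Chain the two implications through the shared middle term 'x > 6'.

x > 13 -> x > 5


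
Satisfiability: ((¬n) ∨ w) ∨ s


Search for a satisfying assignment over {n, s, w}.
Try n=F, s=F, w=F: the formula evaluates to T.
A satisfying assignment exists.

Satisfiable.


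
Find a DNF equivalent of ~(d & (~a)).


Step 1: Apply De Morgan: ¬(d ∧ (¬a)) = ¬d ∨ ¬(¬a).
Step 2: Eliminate any double negations (¬¬X = X).

(~d) | a


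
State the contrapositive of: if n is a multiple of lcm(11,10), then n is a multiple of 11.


The contrapositive of (P → Q) is (¬Q → ¬P); it is logically equivalent to the original.
Here P = 'n is a multiple of lcm(11,10)' and Q = 'n is a multiple of 11'.

If not (n is a multiple of 11), then not (n is a multiple of lcm(11,10)).


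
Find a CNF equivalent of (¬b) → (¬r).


Step 1: Rewrite (¬b) → (¬r) as ¬(¬b) ∨ (¬r).
Step 2: Eliminate any double negations (¬¬X = X).

b ∨ (¬r)


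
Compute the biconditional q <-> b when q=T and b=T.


Biconditional is true when both operands have the same truth value.
Substitute: q=T, b=T.
T <-> T evaluates to T.

T


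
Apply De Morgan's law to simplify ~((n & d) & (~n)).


De Morgan: the negation of a conjunction is the disjunction of the negations.
Distribute ~ across &, flipping it to |, and negate each literal.

((~n) | (~d)) | n


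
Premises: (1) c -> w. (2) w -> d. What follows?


Hypothetical syllogism: from (P → Q) and (Q → R), infer (P → R).
Chain the two implications through the shared middle term 'w'.

c -> d


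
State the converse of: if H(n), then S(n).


The converse of (P → Q) is (Q → P). It is not in general equivalent to the original.
Here P = 'H(n)' and Q = 'S(n)'.

If S(n), then H(n).


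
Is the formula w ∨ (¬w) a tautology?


Build the truth table over {w}:
w | φ
-----
F | T
T | T
Every row evaluates to true.

Yes, it is a tautology.


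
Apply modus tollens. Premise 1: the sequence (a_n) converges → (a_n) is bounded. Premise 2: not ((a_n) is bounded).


Modus tollens: from (P → Q) and ¬Q, infer ¬P.
Q = '(a_n) is bounded' is denied; since P → Q, P must also fail.

Not (the sequence (a_n) converges).


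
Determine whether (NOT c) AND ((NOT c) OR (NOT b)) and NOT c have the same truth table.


Compare truth tables:
b | c | φ | ψ
-------------
F | F | T | T
T | F | T | T
F | T | F | F
T | T | F | F
The columns φ and ψ agree on every row.

Yes, they are logically equivalent.


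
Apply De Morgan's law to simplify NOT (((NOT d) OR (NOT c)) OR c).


De Morgan: the negation of a disjunction is the conjunction of the negations.
Distribute NOT across OR, flipping it to AND, and negate each literal.

(d AND c) AND (NOT c)


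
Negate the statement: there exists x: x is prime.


¬(for all x: φ) = there exists x: ¬φ, and ¬(there exists x: φ) = for all x: ¬φ.
Apply to the existential statement.

for all x: NOT(x is prime)


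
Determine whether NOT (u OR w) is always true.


Build the truth table over {u, w}:
u | w | φ
---------
F | F | T
T | F | F
F | T | F
T | T | F
Counterexample at row 2: with u=T, w=F, the formula is F.

No, it is not a tautology.


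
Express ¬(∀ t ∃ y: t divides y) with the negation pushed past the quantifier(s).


Negation flips each quantifier (∀↔∃) and negates the inner predicate.
¬(∀ t ∃ y: φ) = ∃ t ∀ y: ¬φ.

∃ t ∀ y: ¬(t divides y)


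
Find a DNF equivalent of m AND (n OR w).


Step 1: Distribute ∧ over ∨: m ∧ (n ∨ w) = (m ∧ n) ∨ (m ∧ w).

(m AND n) OR (m AND w)


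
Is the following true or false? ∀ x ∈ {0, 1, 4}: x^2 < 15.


Evaluate the predicate on each element: 0:T, 1:T, 4:F.
Counterexample x = 4 fails the predicate.

F


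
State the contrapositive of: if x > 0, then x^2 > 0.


The contrapositive of (P → Q) is (¬Q → ¬P); it is logically equivalent to the original.
Here P = 'x > 0' and Q = 'x^2 > 0'.

If not (x^2 > 0), then not (x > 0).


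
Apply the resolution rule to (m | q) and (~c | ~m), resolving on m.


The clauses contain complementary literals m and ~m.
Resolution eliminates this pair and disjoins the remaining literals (merging duplicates).

(q | ~c)


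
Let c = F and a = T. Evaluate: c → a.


Implication is false only when antecedent is true and consequent is false.
Substitute: c=F, a=T.
F → T evaluates to T.

T


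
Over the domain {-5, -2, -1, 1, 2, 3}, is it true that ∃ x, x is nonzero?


Evaluate the predicate on each element: -5:T, -2:T, -1:T, 1:T, 2:T, 3:T.
Witness x = -5 satisfies the predicate.

T


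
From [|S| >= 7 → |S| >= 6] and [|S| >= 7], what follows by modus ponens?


Modus ponens: from (P → Q) and P, infer Q.
P = '|S| >= 7' is asserted, and P → Q holds, so Q follows.

|S| >= 6.


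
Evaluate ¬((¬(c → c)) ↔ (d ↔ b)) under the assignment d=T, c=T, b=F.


Substitute d=T, c=T, b=F:
c → c = T → T = T
¬(c → c) = F
d ↔ b = T ↔ F = F
(¬(c → c)) ↔ (d ↔ b) = F ↔ F = T
¬((¬(c → c)) ↔ (d ↔ b)) = F

F


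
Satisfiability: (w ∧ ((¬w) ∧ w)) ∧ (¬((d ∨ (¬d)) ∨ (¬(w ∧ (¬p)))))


Check all 8 assignments over {d, p, w}:
d | p | w | φ
-------------
F | F | F | F
T | F | F | F
F | T | F | F
T | T | F | F
F | F | T | F
T | F | T | F
F | T | T | F
T | T | T | F
No assignment makes the formula true.

Unsatisfiable.


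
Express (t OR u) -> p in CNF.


Step 1: Rewrite as ¬(t ∨ u) ∨ p = (¬t ∧ ¬u) ∨ p.
Step 2: Distribute ∨ over ∧.

((NOT t) OR p) AND ((NOT u) OR p)


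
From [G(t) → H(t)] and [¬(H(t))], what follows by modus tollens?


Modus tollens: from (P → Q) and ¬Q, infer ¬P.
Q = 'H(t)' is denied; since P → Q, P must also fail.

Not (G(t)).


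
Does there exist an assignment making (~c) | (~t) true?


Search for a satisfying assignment over {c, t}.
Try c=False, t=False: the formula evaluates to True.
A satisfying assignment exists.

Satisfiable.


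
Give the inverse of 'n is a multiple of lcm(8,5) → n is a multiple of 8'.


The inverse of (P → Q) is (¬P → ¬Q). It is equivalent to the converse, not to the original.
Here P = 'n is a multiple of lcm(8,5)' and Q = 'n is a multiple of 8'.

If not (n is a multiple of lcm(8,5)), then not (n is a multiple of 8).


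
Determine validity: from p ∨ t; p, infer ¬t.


This is affirming a disjunct (fallacy). There exist truth assignments where the premises are all true but the conclusion is false.

Invalid.


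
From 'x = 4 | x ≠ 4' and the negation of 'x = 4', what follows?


Disjunctive syllogism: from (P ∨ Q) and ¬P, infer Q.
One disjunct, 'x = 4', is ruled out; the other must hold.

x ≠ 4


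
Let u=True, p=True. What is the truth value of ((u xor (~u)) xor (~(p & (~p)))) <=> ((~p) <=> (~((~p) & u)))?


Substitute u=True, p=True:
… (earlier sub-steps elided)
~p = False
p & (~p) = True & False = False
~(p & (~p)) = True
(u xor (~u)) xor (~(p & (~p))) = True xor True = False
~p = False
~p = False
(~p) & u = False & True = False
~((~p) & u) = True
(~p) <=> (~((~p) & u)) = False <=> True = False
((u xor (~u)) xor (~(p & (~p)))) <=> ((~p) <=> (~((~p) & u))) = False <=> False = True

True


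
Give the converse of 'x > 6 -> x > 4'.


The converse of (P → Q) is (Q → P). It is not in general equivalent to the original.
Here P = 'x > 6' and Q = 'x > 4'.

If x > 4, then x > 6.


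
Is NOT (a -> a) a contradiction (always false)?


Truth table over {a}:
a | φ
-----
F | F
T | F
Every row is false.

Yes, it is a contradiction.


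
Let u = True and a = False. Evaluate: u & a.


Conjunction is true only when both operands are true.
Substitute: u=True, a=False.
True & False evaluates to False.

False


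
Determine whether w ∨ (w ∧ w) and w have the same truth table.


Compare truth tables:
w | φ | ψ
---------
F | F | F
T | T | T
The columns φ and ψ agree on every row.

Yes, they are logically equivalent.


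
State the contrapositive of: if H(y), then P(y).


The contrapositive of (P → Q) is (¬Q → ¬P); it is logically equivalent to the original.
Here P = 'H(y)' and Q = 'P(y)'.

If not (P(y)), then not (H(y)).


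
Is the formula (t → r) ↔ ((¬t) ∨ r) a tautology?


Build the truth table over {r, t}:
r | t | φ
---------
F | F | T
T | F | T
F | T | T
T | T | T
Every row evaluates to true.

Yes, it is a tautology.


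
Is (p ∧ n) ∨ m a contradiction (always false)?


Truth table over {m, n, p}:
m | n | p | φ
-------------
F | F | F | F
T | F | F | T
F | T | F | F
T | T | F | T
F | F | T | F
T | F | T | T
F | T | T | T
T | T | T | T
Satisfying assignment at row 2: m=T, n=F, p=F gives T.

No, it is not a contradiction.


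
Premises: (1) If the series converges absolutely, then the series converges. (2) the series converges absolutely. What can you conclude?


Modus ponens: from (P → Q) and P, infer Q.
P = 'the series converges absolutely' is asserted, and P → Q holds, so Q follows.

the series converges.


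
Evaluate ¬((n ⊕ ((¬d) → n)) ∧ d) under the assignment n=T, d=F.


Substitute n=T, d=F:
¬d = T
(¬d) → n = T → T = T
n ⊕ ((¬d) → n) = T ⊕ T = F
(n ⊕ ((¬d) → n)) ∧ d = F ∧ F = F
¬((n ⊕ ((¬d) → n)) ∧ d) = T

T


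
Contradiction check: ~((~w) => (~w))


Truth table over {w}:
w | φ
-----
False | False
True | False
Every row is false.

Yes, it is a contradiction.


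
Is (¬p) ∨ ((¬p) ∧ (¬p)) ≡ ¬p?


Compare truth tables:
p | φ | ψ
---------
F | T | T
T | F | F
The columns φ and ψ agree on every row.

Yes, they are logically equivalent.


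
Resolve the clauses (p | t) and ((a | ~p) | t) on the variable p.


The clauses contain complementary literals p and ~p.
Resolution eliminates this pair and disjoins the remaining literals (merging duplicates).

(t | a)


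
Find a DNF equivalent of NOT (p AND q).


Step 1: Apply De Morgan: ¬(p ∧ q) = ¬p ∨ ¬q.

(NOT p) OR (NOT q)


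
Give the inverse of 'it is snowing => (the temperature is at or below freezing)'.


The inverse of (P → Q) is (¬P → ¬Q). It is equivalent to the converse, not to the original.
Here P = 'it is snowing' and Q = '(the temperature is at or below freezing)'.

If not (it is snowing), then not ((the temperature is at or below freezing)).


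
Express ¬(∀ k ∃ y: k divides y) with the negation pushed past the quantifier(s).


Negation flips each quantifier (∀↔∃) and negates the inner predicate.
¬(∀ k ∃ y: φ) = ∃ k ∀ y: ¬φ.

∃ k ∀ y: ¬(k divides y)


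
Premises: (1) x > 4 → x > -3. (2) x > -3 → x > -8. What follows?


Hypothetical syllogism: from (P → Q) and (Q → R), infer (P → R).
Chain the two implications through the shared middle term 'x > -3'.

x > 4 → x > -8


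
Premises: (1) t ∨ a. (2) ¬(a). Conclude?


Disjunctive syllogism: from (P ∨ Q) and ¬P, infer Q.
One disjunct, 'a', is ruled out; the other must hold.

t


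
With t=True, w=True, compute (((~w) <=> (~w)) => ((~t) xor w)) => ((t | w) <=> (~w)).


Substitute t=True, w=True:
~w = False
~w = False
(~w) <=> (~w) = False <=> False = True
~t = False
(~t) xor w = False xor True = True
((~w) <=> (~w)) => ((~t) xor w) = True => True = True
t | w = True | True = True
~w = False
(t | w) <=> (~w) = True <=> False = False
(((~w) <=> (~w)) => ((~t) xor w)) => ((t | w) <=> (~w)) = True => False = False

False


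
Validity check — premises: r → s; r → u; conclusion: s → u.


This is (no valid rule). There exist truth assignments where the premises are all true but the conclusion is false.

Invalid.


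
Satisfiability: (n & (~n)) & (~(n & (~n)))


Check all 2 assignments over {n}:
n | φ
-----
False | False
True | False
No assignment makes the formula true.

Unsatisfiable.


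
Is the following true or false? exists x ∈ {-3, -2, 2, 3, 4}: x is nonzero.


Evaluate the predicate on each element: -3:True, -2:True, 2:True, 3:True, 4:True.
Witness x = -3 satisfies the predicate.

True


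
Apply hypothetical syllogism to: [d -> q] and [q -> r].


Hypothetical syllogism: from (P → Q) and (Q → R), infer (P → R).
Chain the two implications through the shared middle term 'q'.

d -> r


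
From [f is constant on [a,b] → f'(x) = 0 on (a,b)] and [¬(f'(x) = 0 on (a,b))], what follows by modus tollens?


Modus tollens: from (P → Q) and ¬Q, infer ¬P.
Q = 'f'(x) = 0 on (a,b)' is denied; since P → Q, P must also fail.

Not (f is constant on [a,b]).


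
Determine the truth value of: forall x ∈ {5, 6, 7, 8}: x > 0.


Evaluate the predicate on each element: 5:True, 6:True, 7:True, 8:True.
Every element satisfies the predicate.

True


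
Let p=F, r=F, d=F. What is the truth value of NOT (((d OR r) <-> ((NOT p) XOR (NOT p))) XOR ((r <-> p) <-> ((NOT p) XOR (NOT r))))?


Substitute p=F, r=F, d=F:
… (earlier sub-steps elided)
NOT p = T
(NOT p) XOR (NOT p) = T XOR T = F
(d OR r) <-> ((NOT p) XOR (NOT p)) = F <-> F = T
r <-> p = F <-> F = T
NOT p = T
NOT r = T
(NOT p) XOR (NOT r) = T XOR T = F
(r <-> p) <-> ((NOT p) XOR (NOT r)) = T <-> F = F
((d OR r) <-> ((NOT p) XOR (NOT p))) XOR ((r <-> p) <-> ((NOT p) XOR (NOT r))) = T XOR F = T
NOT (((d OR r) <-> ((NOT p) XOR (NOT p))) XOR ((r <-> p) <-> ((NOT p) XOR (NOT r)))) = F

F


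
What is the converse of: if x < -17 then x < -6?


The converse of (P → Q) is (Q → P). It is not in general equivalent to the original.
Here P = 'x < -17' and Q = 'x < -6'.

If x < -6, then x < -17.


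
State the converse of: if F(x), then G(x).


The converse of (P → Q) is (Q → P). It is not in general equivalent to the original.
Here P = 'F(x)' and Q = 'G(x)'.

If G(x), then F(x).


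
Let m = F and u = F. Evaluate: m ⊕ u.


Exclusive or is true when exactly one operand is true.
Substitute: m=F, u=F.
F ⊕ F evaluates to F.

F


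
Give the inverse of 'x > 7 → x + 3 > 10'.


The inverse of (P → Q) is (¬P → ¬Q). It is equivalent to the converse, not to the original.
Here P = 'x > 7' and Q = 'x + 3 > 10'.

If not (x > 7), then not (x + 3 > 10).


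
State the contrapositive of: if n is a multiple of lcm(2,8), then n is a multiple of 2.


The contrapositive of (P → Q) is (¬Q → ¬P); it is logically equivalent to the original.
Here P = 'n is a multiple of lcm(2,8)' and Q = 'n is a multiple of 2'.

If not (n is a multiple of 2), then not (n is a multiple of lcm(2,8)).


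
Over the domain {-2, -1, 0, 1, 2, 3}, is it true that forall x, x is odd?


Evaluate the predicate on each element: -2:False, -1:True, 0:False, 1:True, 2:False, 3:True.
Counterexample x = -2 fails the predicate.

False


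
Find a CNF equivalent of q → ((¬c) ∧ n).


Step 1: Rewrite q → ((¬c) ∧ n) as ¬q ∨ ((¬c) ∧ n).
Step 2: Distribute ∨ over ∧.

((¬q) ∨ (¬c)) ∧ ((¬q) ∨ n)


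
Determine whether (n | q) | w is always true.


Build the truth table over {n, q, w}:
n | q | w | φ
-------------
False | False | False | False
True | False | False | True
False | True | False | True
True | True | False | True
False | False | True | True
True | False | True | True
False | True | True | True
True | True | True | True
Counterexample at row 1: with n=False, q=False, w=False, the formula is False.

No, it is not a tautology.


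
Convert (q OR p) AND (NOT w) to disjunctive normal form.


Step 1: Distribute ∧ over ∨: (q ∨ p) ∧ (¬w) = (q ∧ (¬w)) ∨ (p ∧ (¬w)).

(q AND (NOT w)) OR (p AND (NOT w))


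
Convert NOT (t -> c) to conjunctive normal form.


Step 1: Rewrite t → c as ¬t ∨ c.
Step 2: Negate: ¬(¬t ∨ c) = t ∧ ¬c (De Morgan + double negation).

t AND (NOT c)


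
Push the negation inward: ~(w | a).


De Morgan: the negation of a disjunction is the conjunction of the negations.
Distribute ~ across |, flipping it to &, and negate each literal.

(~w) & (~a)


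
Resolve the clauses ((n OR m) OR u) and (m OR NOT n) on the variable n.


The clauses contain complementary literals n and NOTn.
Resolution eliminates this pair and disjoins the remaining literals (merging duplicates).

(u OR m)


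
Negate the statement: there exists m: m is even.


¬(for all x: φ) = there exists x: ¬φ, and ¬(there exists x: φ) = for all x: ¬φ.
Apply to the existential statement.

for all m: NOT(m is even)


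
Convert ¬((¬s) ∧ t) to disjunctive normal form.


Step 1: Apply De Morgan: ¬((¬s) ∧ t) = ¬(¬s) ∨ ¬t.
Step 2: Eliminate any double negations (¬¬X = X).

s ∨ (¬t)


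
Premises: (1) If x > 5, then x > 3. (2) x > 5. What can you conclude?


Modus ponens: from (P → Q) and P, infer Q.
P = 'x > 5' is asserted, and P → Q holds, so Q follows.

x > 3.


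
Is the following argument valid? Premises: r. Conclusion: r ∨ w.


This matches the form of disjunction introduction: the conclusion follows in every model of the premises.

Valid.


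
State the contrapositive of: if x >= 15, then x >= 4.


The contrapositive of (P → Q) is (¬Q → ¬P); it is logically equivalent to the original.
Here P = 'x >= 15' and Q = 'x >= 4'.

If not (x >= 4), then not (x >= 15).


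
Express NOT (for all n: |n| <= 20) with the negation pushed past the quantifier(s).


¬(for all x: φ) = there exists x: ¬φ, and ¬(there exists x: φ) = for all x: ¬φ.
Apply to the universal statement.

there exists n: NOT(|n| <= 20)


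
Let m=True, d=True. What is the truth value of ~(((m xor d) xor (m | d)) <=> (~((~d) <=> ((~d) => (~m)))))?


Substitute m=True, d=True:
… (earlier sub-steps elided)
m | d = True | True = True
(m xor d) xor (m | d) = False xor True = True
~d = False
~d = False
~m = False
(~d) => (~m) = False => False = True
(~d) <=> ((~d) => (~m)) = False <=> True = False
~((~d) <=> ((~d) => (~m))) = True
((m xor d) xor (m | d)) <=> (~((~d) <=> ((~d) => (~m)))) = True <=> True = True
~(((m xor d) xor (m | d)) <=> (~((~d) <=> ((~d) => (~m))))) = False

False


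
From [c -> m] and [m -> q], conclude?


Hypothetical syllogism: from (P → Q) and (Q → R), infer (P → R).
Chain the two implications through the shared middle term 'm'.

c -> q


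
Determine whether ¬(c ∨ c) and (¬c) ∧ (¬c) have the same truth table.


Compare truth tables:
c | φ | ψ
---------
F | T | T
T | F | F
The columns φ and ψ agree on every row.

Yes, they are logically equivalent.


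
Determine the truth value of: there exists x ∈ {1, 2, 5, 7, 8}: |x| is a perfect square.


Evaluate the predicate on each element: 1:T, 2:F, 5:F, 7:F, 8:F.
Witness x = 1 satisfies the predicate.

T


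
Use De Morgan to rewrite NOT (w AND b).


De Morgan: the negation of a conjunction is the disjunction of the negations.
Distribute NOT across AND, flipping it to OR, and negate each literal.

(NOT w) OR (NOT b)


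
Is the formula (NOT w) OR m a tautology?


Build the truth table over {m, w}:
m | w | φ
---------
F | F | T
T | F | T
F | T | F
T | T | T
Counterexample at row 3: with m=F, w=T, the formula is F.

No, it is not a tautology.


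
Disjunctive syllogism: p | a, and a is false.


Disjunctive syllogism: from (P ∨ Q) and ¬P, infer Q.
One disjunct, 'a', is ruled out; the other must hold.

p


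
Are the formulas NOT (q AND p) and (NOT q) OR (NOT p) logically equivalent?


Compare truth tables:
p | q | φ | ψ
-------------
F | F | T | T
T | F | T | T
F | T | T | T
T | T | F | F
The columns φ and ψ agree on every row.

Yes, they are logically equivalent.


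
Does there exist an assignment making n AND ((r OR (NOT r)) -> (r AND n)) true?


Search for a satisfying assignment over {n, r}.
Try n=T, r=T: the formula evaluates to T.
A satisfying assignment exists.

Satisfiable.


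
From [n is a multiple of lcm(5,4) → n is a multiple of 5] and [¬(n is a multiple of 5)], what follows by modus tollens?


Modus tollens: from (P → Q) and ¬Q, infer ¬P.
Q = 'n is a multiple of 5' is denied; since P → Q, P must also fail.

Not (n is a multiple of lcm(5,4)).


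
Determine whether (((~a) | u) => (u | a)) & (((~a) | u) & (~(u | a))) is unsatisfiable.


Truth table over {a, u}:
a | u | φ
---------
False | False | False
True | False | False
False | True | False
True | True | False
Every row is false.

Yes, it is a contradiction.


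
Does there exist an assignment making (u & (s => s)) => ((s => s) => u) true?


Search for a satisfying assignment over {s, u}.
Try s=False, u=False: the formula evaluates to True.
A satisfying assignment exists.

Satisfiable.


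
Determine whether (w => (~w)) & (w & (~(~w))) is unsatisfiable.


Truth table over {w}:
w | φ
-----
False | False
True | False
Every row is false.

Yes, it is a contradiction.


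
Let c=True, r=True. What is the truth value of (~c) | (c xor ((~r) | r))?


Substitute c=True, r=True:
~c = False
~r = False
(~r) | r = False | True = True
c xor ((~r) | r) = True xor True = False
(~c) | (c xor ((~r) | r)) = False | False = False

False


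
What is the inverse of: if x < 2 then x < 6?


The inverse of (P → Q) is (¬P → ¬Q). It is equivalent to the converse, not to the original.
Here P = 'x < 2' and Q = 'x < 6'.

If not (x < 2), then not (x < 6).


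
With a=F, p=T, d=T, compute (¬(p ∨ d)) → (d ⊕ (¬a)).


Substitute a=F, p=T, d=T:
p ∨ d = T ∨ T = T
¬(p ∨ d) = F
¬a = T
d ⊕ (¬a) = T ⊕ T = F
(¬(p ∨ d)) → (d ⊕ (¬a)) = F → F = T

T


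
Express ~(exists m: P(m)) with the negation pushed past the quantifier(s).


¬(forall x: φ) = exists x: ¬φ, and ¬(exists x: φ) = forall x: ¬φ.
Apply to the existential statement.

forall m: ~(P(m))


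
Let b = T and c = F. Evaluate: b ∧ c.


Conjunction is true only when both operands are true.
Substitute: b=T, c=F.
T ∧ F evaluates to F.

F


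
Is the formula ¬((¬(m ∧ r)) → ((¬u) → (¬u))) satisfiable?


Check all 8 assignments over {m, r, u}:
m | r | u | φ
-------------
F | F | F | F
T | F | F | F
F | T | F | F
T | T | F | F
F | F | T | F
T | F | T | F
F | T | T | F
T | T | T | F
No assignment makes the formula true.

Unsatisfiable.


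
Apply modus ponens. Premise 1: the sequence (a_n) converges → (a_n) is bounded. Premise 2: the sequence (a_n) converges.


Modus ponens: from (P → Q) and P, infer Q.
P = 'the sequence (a_n) converges' is asserted, and P → Q holds, so Q follows.

(a_n) is bounded.


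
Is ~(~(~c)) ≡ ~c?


Compare truth tables:
c | φ | ψ
---------
False | True | True
True | False | False
The columns φ and ψ agree on every row.

Yes, they are logically equivalent.


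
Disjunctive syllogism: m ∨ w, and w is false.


Disjunctive syllogism: from (P ∨ Q) and ¬P, infer Q.
One disjunct, 'w', is ruled out; the other must hold.

m


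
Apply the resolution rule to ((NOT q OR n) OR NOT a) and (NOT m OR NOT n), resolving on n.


The clauses contain complementary literals n and NOTn.
Resolution eliminates this pair and disjoins the remaining literals (merging duplicates).

((NOT a OR NOT q) OR NOT m)


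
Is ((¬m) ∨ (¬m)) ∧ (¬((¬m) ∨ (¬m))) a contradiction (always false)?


Truth table over {m}:
m | φ
-----
F | F
T | F
Every row is false.

Yes, it is a contradiction.


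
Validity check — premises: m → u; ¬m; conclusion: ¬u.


This is denying the antecedent (fallacy). There exist truth assignments where the premises are all true but the conclusion is false.

Invalid.


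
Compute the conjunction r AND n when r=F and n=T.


Conjunction is true only when both operands are true.
Substitute: r=F, n=T.
F AND T evaluates to F.

F


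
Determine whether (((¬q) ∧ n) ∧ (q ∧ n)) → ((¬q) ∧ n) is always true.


Build the truth table over {n, q}:
n | q | φ
---------
F | F | T
T | F | T
F | T | T
T | T | T
Every row evaluates to true.

Yes, it is a tautology.


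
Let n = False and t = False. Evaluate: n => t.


Implication is false only when antecedent is true and consequent is false.
Substitute: n=False, t=False.
False => False evaluates to True.

True


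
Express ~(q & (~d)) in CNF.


Step 1: Apply De Morgan: ¬(q ∧ (¬d)) = ¬q ∨ ¬(¬d).
Step 2: Eliminate any double negations (¬¬X = X).

(~q) | d


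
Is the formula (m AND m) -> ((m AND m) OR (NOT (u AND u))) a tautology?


Build the truth table over {m, u}:
m | u | φ
---------
F | F | T
T | F | T
F | T | T
T | T | T
Every row evaluates to true.

Yes, it is a tautology.


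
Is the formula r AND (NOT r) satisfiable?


Check all 2 assignments over {r}:
r | φ
-----
F | F
T | F
No assignment makes the formula true.

Unsatisfiable.


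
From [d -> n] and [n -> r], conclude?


Hypothetical syllogism: from (P → Q) and (Q → R), infer (P → R).
Chain the two implications through the shared middle term 'n'.

d -> r


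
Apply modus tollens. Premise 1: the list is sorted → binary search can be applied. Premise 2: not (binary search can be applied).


Modus tollens: from (P → Q) and ¬Q, infer ¬P.
Q = 'binary search can be applied' is denied; since P → Q, P must also fail.

Not (the list is sorted).


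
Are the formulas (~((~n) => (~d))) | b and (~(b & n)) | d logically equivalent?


Compare truth tables:
b | d | n | φ | ψ
-----------------
False | False | False | False | True
True | False | False | True | True
False | True | False | True | True
True | True | False | True | True
False | False | True | False | True
True | False | True | True | False
False | True | True | False | True
True | True | True | True | True
They differ at row 1 (b=False, d=False, n=False): φ=False but ψ=True.

No, they are not logically equivalent.


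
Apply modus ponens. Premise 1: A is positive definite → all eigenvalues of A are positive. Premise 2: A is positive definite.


Modus ponens: from (P → Q) and P, infer Q.
P = 'A is positive definite' is asserted, and P → Q holds, so Q follows.

all eigenvalues of A are positive.


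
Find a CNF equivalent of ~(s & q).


Step 1: Apply De Morgan: ¬(s ∧ q) = ¬s ∨ ¬q.

(~s) | (~q)


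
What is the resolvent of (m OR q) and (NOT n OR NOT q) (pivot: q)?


The clauses contain complementary literals q and NOTq.
Resolution eliminates this pair and disjoins the remaining literals (merging duplicates).

(m OR NOT n)


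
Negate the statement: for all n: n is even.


¬(for all x: φ) = there exists x: ¬φ, and ¬(there exists x: φ) = for all x: ¬φ.
Apply to the universal statement.

there exists n: NOT(n is even)


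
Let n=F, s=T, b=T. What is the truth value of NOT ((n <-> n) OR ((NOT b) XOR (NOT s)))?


Substitute n=F, s=T, b=T:
n <-> n = F <-> F = T
NOT b = F
NOT s = F
(NOT b) XOR (NOT s) = F XOR F = F
(n <-> n) OR ((NOT b) XOR (NOT s)) = T OR F = T
NOT ((n <-> n) OR ((NOT b) XOR (NOT s))) = F

F


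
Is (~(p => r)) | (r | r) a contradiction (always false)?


Truth table over {p, r}:
p | r | φ
---------
False | False | False
True | False | True
False | True | True
True | True | True
Satisfying assignment at row 2: p=True, r=False gives True.

No, it is not a contradiction.


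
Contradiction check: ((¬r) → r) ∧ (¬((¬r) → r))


Truth table over {r}:
r | φ
-----
F | F
T | F
Every row is false.

Yes, it is a contradiction.


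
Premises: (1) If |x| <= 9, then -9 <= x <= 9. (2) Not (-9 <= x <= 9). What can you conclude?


Modus tollens: from (P → Q) and ¬Q, infer ¬P.
Q = '-9 <= x <= 9' is denied; since P → Q, P must also fail.

Not (|x| <= 9).


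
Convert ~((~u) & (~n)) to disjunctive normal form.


Step 1: Apply De Morgan: ¬((¬u) ∧ (¬n)) = ¬(¬u) ∨ ¬(¬n).
Step 2: Eliminate any double negations (¬¬X = X).

u | n


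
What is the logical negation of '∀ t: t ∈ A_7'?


¬(∀ x: φ) = ∃ x: ¬φ, and ¬(∃ x: φ) = ∀ x: ¬φ.
Apply to the universal statement.

∃ t: ¬(t ∈ A_7)


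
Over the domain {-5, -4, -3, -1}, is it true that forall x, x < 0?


Evaluate the predicate on each element: -5:True, -4:True, -3:True, -1:True.
Every element satisfies the predicate.

True


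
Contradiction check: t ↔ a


Truth table over {a, t}:
a | t | φ
---------
F | F | T
T | F | F
F | T | F
T | T | T
Satisfying assignment at row 1: a=F, t=F gives T.

No, it is not a contradiction.


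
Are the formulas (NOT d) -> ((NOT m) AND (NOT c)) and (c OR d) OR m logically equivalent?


Compare truth tables:
c | d | m | φ | ψ
-----------------
F | F | F | T | F
T | F | F | F | T
F | T | F | T | T
T | T | F | T | T
F | F | T | F | T
T | F | T | F | T
F | T | T | T | T
T | T | T | T | T
They differ at row 1 (c=F, d=F, m=F): φ=T but ψ=F.

No, they are not logically equivalent.


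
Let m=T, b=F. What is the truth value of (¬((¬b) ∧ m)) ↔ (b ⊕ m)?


Substitute m=T, b=F:
¬b = T
(¬b) ∧ m = T ∧ T = T
¬((¬b) ∧ m) = F
b ⊕ m = F ⊕ T = T
(¬((¬b) ∧ m)) ↔ (b ⊕ m) = F ↔ T = F

F


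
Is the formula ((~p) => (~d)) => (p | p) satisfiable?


Search for a satisfying assignment over {d, p}.
Try d=True, p=False: the formula evaluates to True.
A satisfying assignment exists.

Satisfiable.


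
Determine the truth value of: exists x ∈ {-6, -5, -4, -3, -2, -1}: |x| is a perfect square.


Evaluate the predicate on each element: -6:False, -5:False, -4:True, -3:False, -2:False, -1:True.
Witness x = -4 satisfies the predicate.

True


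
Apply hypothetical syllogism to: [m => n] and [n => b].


Hypothetical syllogism: from (P → Q) and (Q → R), infer (P → R).
Chain the two implications through the shared middle term 'n'.

m => b


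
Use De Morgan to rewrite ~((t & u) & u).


De Morgan: the negation of a conjunction is the disjunction of the negations.
Distribute ~ across &, flipping it to |, and negate each literal.

((~t) | (~u)) | (~u)


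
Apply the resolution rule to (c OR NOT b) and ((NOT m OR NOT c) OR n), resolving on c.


The clauses contain complementary literals c and NOTc.
Resolution eliminates this pair and disjoins the remaining literals (merging duplicates).

((NOT b OR NOT m) OR n)


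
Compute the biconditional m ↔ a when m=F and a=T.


Biconditional is true when both operands have the same truth value.
Substitute: m=F, a=T.
F ↔ T evaluates to F.

F


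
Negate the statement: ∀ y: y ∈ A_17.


¬(∀ x: φ) = ∃ x: ¬φ, and ¬(∃ x: φ) = ∀ x: ¬φ.
Apply to the universal statement.

∃ y: ¬(y ∈ A_17)


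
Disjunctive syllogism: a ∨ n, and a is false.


Disjunctive syllogism: from (P ∨ Q) and ¬P, infer Q.
One disjunct, 'a', is ruled out; the other must hold.

n


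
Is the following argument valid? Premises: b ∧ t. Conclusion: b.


This matches the form of conjunction elimination: the conclusion follows in every model of the premises.

Valid.


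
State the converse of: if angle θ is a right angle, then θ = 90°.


The converse of (P → Q) is (Q → P). It is not in general equivalent to the original.
Here P = 'angle θ is a right angle' and Q = 'θ = 90°'.

If θ = 90°, then angle θ is a right angle.


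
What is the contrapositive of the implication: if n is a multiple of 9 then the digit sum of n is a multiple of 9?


The contrapositive of (P → Q) is (¬Q → ¬P); it is logically equivalent to the original.
Here P = 'n is a multiple of 9' and Q = 'the digit sum of n is a multiple of 9'.

If not (the digit sum of n is a multiple of 9), then not (n is a multiple of 9).


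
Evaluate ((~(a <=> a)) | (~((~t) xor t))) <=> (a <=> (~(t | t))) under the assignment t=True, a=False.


Substitute t=True, a=False:
a <=> a = False <=> False = True
~(a <=> a) = False
~t = False
(~t) xor t = False xor True = True
~((~t) xor t) = False
(~(a <=> a)) | (~((~t) xor t)) = False | False = False
t | t = True | True = True
~(t | t) = False
a <=> (~(t | t)) = False <=> False = True
((~(a <=> a)) | (~((~t) xor t))) <=> (a <=> (~(t | t))) = False <=> True = False

False
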